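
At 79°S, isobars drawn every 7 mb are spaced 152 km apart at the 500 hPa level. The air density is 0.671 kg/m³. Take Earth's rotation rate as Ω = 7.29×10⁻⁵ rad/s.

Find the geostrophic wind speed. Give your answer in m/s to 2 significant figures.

48 m/s

Coriolis parameter at 79°S:
f = 2Ω sin φ = 2 × 7.29×10⁻⁵ × sin 79° = 1.43×10⁻⁴ s⁻¹
Pressure gradient: |∂P/∂n| = 700 Pa / 152000 m = 4.61×10⁻³ Pa/m
Geostrophic balance (pressure-gradient force = Coriolis force):
V_g = (1/(fρ)) |∂P/∂n| = 4.61×10⁻³ / (1.43×10⁻⁴ × 0.671) = 48.0 m/s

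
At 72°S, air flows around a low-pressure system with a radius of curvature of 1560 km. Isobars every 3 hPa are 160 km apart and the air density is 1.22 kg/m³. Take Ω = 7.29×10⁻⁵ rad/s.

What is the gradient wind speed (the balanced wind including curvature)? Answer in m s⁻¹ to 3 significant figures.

10.6 m s⁻¹

Coriolis parameter at 72°S:
f = 2Ω sin φ = 2 × 7.29×10⁻⁵ × sin 72° = 1.39×10⁻⁴ s⁻¹
Pressure gradient: |∂P/∂n| = 300 Pa / 160000 m = 1.88×10⁻³ Pa/m
Geostrophic speed: V_g = |∂P/∂n|/(fρ) = 1.88×10⁻³/(1.39×10⁻⁴ × 1.22) = 11.1 m/s
Around a low, centrifugal force acts outward with Coriolis, so pressure-gradient force balances both:
(1/ρ)|∂P/∂n| = fV + V²/R  →  V² + fR·V − fR·V_g = 0
With fR = 1.39×10⁻⁴ × 1560×10³ m = 216 m/s:
V = [−fR + √((fR)² + 4 fR V_g)]/2 = [−216 + √(216² + 4×216×11.1)]/2 = 10.6 m/s
Subgeostrophic (V < V_g = 11.1 m/s), as expected around a low.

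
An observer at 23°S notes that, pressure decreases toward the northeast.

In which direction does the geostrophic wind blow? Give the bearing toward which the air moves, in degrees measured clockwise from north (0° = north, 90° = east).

315°

The pressure-gradient force points toward the northeast (bearing 045°).
Geostrophic balance: in the Southern Hemisphere the Coriolis force deflects motion to the left, so the geostrophic wind blows 90° to the left of the pressure-gradient force (low pressure on the right).
Rotating 045° by 90° counterclockwise gives 315° — the wind blows toward the northwest.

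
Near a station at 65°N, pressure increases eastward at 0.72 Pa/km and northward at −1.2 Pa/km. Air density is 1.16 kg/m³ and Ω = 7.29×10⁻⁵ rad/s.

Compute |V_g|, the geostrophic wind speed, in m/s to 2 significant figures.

Coriolis parameter at 65°N:
f = 2Ω sin φ = 2 × 7.29×10⁻⁵ × sin 65° = 1.32×10⁻⁴ s⁻¹
Component geostrophic relations (x east, y north):
u_g = −(1/(fρ)) ∂P/∂y,  v_g = (1/(fρ)) ∂P/∂x
u_g = −(−1.2×10⁻³)/(1.32×10⁻⁴ × 1.16) = 7.83 m/s;  v_g = (0.72×10⁻³)/(1.32×10⁻⁴ × 1.16) = 4.70 m/s
|V_g| = √(u_g² + v_g²) = 9.13 m/s

9.1 m/s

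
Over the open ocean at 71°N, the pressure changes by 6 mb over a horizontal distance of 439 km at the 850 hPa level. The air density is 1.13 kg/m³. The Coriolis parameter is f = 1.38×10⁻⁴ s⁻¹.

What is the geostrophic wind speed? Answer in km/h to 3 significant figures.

31.6 km/h

Pressure gradient: |∂P/∂n| = 600 Pa / 439000 m = 1.37×10⁻³ Pa/m
Geostrophic balance (pressure-gradient force = Coriolis force):
V_g = (1/(fρ)) |∂P/∂n| = 1.37×10⁻³ / (1.38×10⁻⁴ × 1.13) = 8.76 m/s
Converting: 8.76 m/s × 3.6 = 31.6 km/h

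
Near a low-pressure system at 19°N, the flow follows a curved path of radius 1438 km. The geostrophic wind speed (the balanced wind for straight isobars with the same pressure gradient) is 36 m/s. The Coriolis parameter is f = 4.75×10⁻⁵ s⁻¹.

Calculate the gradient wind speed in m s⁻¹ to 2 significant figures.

Around a low, centrifugal force acts outward with Coriolis, so pressure-gradient force balances both:
(1/ρ)|∂P/∂n| = fV + V²/R  →  V² + fR·V − fR·V_g = 0
With fR = 4.75×10⁻⁵ × 1438×10³ m = 68.3 m/s:
V = [−fR + √((fR)² + 4 fR V_g)]/2 = [−68.3 + √(68.3² + 4×68.3×36)]/2 = 26.1 m/s
Subgeostrophic (V < V_g = 36 m/s), as expected around a low.

26 m s⁻¹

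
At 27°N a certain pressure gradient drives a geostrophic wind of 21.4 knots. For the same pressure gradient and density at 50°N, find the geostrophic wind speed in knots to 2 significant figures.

13 knots

With the same pressure gradient and density, V_g ∝ 1/f ∝ 1/sin φ.
V₂ = V₁ · sin φ₁ / sin φ₂ = 21.4 × sin 27° / sin 50°
V₂ = 21.4 × 0.4540/0.7660 = 13 knots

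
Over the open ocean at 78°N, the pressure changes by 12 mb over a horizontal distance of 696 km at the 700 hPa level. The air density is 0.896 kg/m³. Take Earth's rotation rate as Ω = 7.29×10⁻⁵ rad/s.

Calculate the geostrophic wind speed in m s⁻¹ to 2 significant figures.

13 m s⁻¹

Coriolis parameter at 78°N:
f = 2Ω sin φ = 2 × 7.29×10⁻⁵ × sin 78° = 1.43×10⁻⁴ s⁻¹
Pressure gradient: |∂P/∂n| = 1200 Pa / 696000 m = 1.72×10⁻³ Pa/m
Geostrophic balance (pressure-gradient force = Coriolis force):
V_g = (1/(fρ)) |∂P/∂n| = 1.72×10⁻³ / (1.43×10⁻⁴ × 0.896) = 13.5 m/s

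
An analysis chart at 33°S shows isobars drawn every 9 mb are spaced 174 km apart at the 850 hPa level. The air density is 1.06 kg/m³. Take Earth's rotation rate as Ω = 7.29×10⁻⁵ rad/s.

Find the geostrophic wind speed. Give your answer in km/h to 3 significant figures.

Coriolis parameter at 33°S:
f = 2Ω sin φ = 2 × 7.29×10⁻⁵ × sin 33° = 7.94×10⁻⁵ s⁻¹
Pressure gradient: |∂P/∂n| = 900 Pa / 174000 m = 5.17×10⁻³ Pa/m
Geostrophic balance (pressure-gradient force = Coriolis force):
V_g = (1/(fρ)) |∂P/∂n| = 5.17×10⁻³ / (7.94×10⁻⁵ × 1.06) = 61.4 m/s
Converting: 61.4 m/s × 3.6 = 221 km/h

221 km/h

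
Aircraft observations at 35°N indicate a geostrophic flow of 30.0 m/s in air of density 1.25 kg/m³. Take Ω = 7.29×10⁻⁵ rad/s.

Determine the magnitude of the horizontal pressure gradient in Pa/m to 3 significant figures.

3.14×10⁻³ Pa/m

Coriolis parameter at 35°N:
f = 2Ω sin φ = 2 × 7.29×10⁻⁵ × sin 35° = 8.36×10⁻⁵ s⁻¹
Geostrophic balance rearranged: |∂P/∂n| = f ρ V_g
|∂P/∂n| = 8.36×10⁻⁵ × 1.25 × 30.0 = 3.14×10⁻³ Pa/m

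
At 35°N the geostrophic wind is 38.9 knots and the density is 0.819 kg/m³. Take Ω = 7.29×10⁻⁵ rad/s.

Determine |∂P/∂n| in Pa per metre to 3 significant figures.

Coriolis parameter at 35°N:
f = 2Ω sin φ = 2 × 7.29×10⁻⁵ × sin 35° = 8.36×10⁻⁵ s⁻¹
Wind speed in SI: 38.9 knots = 20.0 m/s
Geostrophic balance rearranged: |∂P/∂n| = f ρ V_g
|∂P/∂n| = 8.36×10⁻⁵ × 0.819 × 20.0 = 1.37×10⁻³ Pa/m

1.37×10⁻³ Pa/m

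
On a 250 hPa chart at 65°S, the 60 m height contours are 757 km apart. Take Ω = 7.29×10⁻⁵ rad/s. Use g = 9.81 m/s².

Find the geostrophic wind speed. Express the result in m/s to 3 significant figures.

5.88 m/s

Coriolis parameter at 65°S:
f = 2Ω sin φ = 2 × 7.29×10⁻⁵ × sin 65° = 1.32×10⁻⁴ s⁻¹
Height gradient: |∂Z/∂n| = 60 m / 757000 m = 7.93×10⁻⁵
On a pressure surface, geostrophic balance gives V_g = (g/f)|∂Z/∂n|:
V_g = 9.81 × 7.93×10⁻⁵ / 1.32×10⁻⁴ = 5.88 m/s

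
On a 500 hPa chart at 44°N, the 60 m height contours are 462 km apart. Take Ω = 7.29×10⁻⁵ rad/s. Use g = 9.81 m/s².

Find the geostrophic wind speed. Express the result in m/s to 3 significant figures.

12.6 m/s

Coriolis parameter at 44°N:
f = 2Ω sin φ = 2 × 7.29×10⁻⁵ × sin 44° = 1.01×10⁻⁴ s⁻¹
Height gradient: |∂Z/∂n| = 60 m / 462000 m = 1.30×10⁻⁴
On a pressure surface, geostrophic balance gives V_g = (g/f)|∂Z/∂n|:
V_g = 9.81 × 1.30×10⁻⁴ / 1.01×10⁻⁴ = 12.6 m/s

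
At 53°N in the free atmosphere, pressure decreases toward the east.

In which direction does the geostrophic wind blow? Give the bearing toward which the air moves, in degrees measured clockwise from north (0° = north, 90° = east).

The pressure-gradient force points toward the east (bearing 090°).
Geostrophic balance: in the Northern Hemisphere the Coriolis force deflects motion to the right, so the geostrophic wind blows 90° to the right of the pressure-gradient force (low pressure on the left).
Rotating 090° by 90° clockwise gives 180° — the wind blows toward the south.

180°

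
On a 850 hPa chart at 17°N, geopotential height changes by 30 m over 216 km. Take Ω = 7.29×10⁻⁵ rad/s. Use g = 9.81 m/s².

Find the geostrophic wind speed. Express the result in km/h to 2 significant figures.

Coriolis parameter at 17°N:
f = 2Ω sin φ = 2 × 7.29×10⁻⁵ × sin 17° = 4.26×10⁻⁵ s⁻¹
Height gradient: |∂Z/∂n| = 30 m / 216000 m = 1.39×10⁻⁴
On a pressure surface, geostrophic balance gives V_g = (g/f)|∂Z/∂n|:
V_g = 9.81 × 1.39×10⁻⁴ / 4.26×10⁻⁵ = 32.0 m/s
Converting: 32.0 m/s × 3.6 = 120 km/h

120 km/h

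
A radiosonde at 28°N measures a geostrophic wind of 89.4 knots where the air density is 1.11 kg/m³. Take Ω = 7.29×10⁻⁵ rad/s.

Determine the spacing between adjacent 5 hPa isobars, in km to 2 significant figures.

140 km

Coriolis parameter at 28°N:
f = 2Ω sin φ = 2 × 7.29×10⁻⁵ × sin 28° = 6.84×10⁻⁵ s⁻¹
Wind speed in SI: 89.4 knots = 46.0 m/s
Geostrophic balance rearranged: |∂P/∂n| = f ρ V_g
|∂P/∂n| = 6.84×10⁻⁵ × 1.11 × 46.0 = 3.49×10⁻³ Pa/m
Isobar spacing: Δn = ΔP/|∂P/∂n| = 500 Pa / 3.49×10⁻³ Pa/m = 143088 m ≈ 140 km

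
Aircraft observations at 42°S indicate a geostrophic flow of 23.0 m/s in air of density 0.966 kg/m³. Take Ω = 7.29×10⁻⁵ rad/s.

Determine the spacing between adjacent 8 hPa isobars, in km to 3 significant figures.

Coriolis parameter at 42°S:
f = 2Ω sin φ = 2 × 7.29×10⁻⁵ × sin 42° = 9.76×10⁻⁵ s⁻¹
Geostrophic balance rearranged: |∂P/∂n| = f ρ V_g
|∂P/∂n| = 9.76×10⁻⁵ × 0.966 × 23.0 = 2.17×10⁻³ Pa/m
Isobar spacing: Δn = ΔP/|∂P/∂n| = 800 Pa / 2.17×10⁻³ Pa/m = 369077 m ≈ 369 km

369 km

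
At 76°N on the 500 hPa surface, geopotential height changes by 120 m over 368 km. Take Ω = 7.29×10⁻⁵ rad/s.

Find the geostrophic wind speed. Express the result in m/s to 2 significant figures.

Coriolis parameter at 76°N:
f = 2Ω sin φ = 2 × 7.29×10⁻⁵ × sin 76° = 1.41×10⁻⁴ s⁻¹
Height gradient: |∂Z/∂n| = 120 m / 368000 m = 3.26×10⁻⁴
On a pressure surface, geostrophic balance gives V_g = (g/f)|∂Z/∂n|:
V_g = 9.81 × 3.26×10⁻⁴ / 1.41×10⁻⁴ = 22.6 m/s

23 m/s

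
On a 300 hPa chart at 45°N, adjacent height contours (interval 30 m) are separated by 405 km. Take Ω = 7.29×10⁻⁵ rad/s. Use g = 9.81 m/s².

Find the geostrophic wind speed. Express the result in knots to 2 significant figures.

Coriolis parameter at 45°N:
f = 2Ω sin φ = 2 × 7.29×10⁻⁵ × sin 45° = 1.03×10⁻⁴ s⁻¹
Height gradient: |∂Z/∂n| = 30 m / 405000 m = 7.41×10⁻⁵
On a pressure surface, geostrophic balance gives V_g = (g/f)|∂Z/∂n|:
V_g = 9.81 × 7.41×10⁻⁵ / 1.03×10⁻⁴ = 7.05 m/s
Converting: 7.05 m/s × 1.944 = 14 knots

14 knots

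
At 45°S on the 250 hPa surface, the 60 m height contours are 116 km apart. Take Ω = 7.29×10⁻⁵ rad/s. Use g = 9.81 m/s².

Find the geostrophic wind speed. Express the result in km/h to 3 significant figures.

Coriolis parameter at 45°S:
f = 2Ω sin φ = 2 × 7.29×10⁻⁵ × sin 45° = 1.03×10⁻⁴ s⁻¹
Height gradient: |∂Z/∂n| = 60 m / 116000 m = 5.17×10⁻⁴
On a pressure surface, geostrophic balance gives V_g = (g/f)|∂Z/∂n|:
V_g = 9.81 × 5.17×10⁻⁴ / 1.03×10⁻⁴ = 49.2 m/s
Converting: 49.2 m/s × 3.6 = 177 km/h

177 km/h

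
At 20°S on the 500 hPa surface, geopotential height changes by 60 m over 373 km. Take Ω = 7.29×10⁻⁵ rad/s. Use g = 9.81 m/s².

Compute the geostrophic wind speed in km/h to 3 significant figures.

114 km/h

Coriolis parameter at 20°S:
f = 2Ω sin φ = 2 × 7.29×10⁻⁵ × sin 20° = 4.99×10⁻⁵ s⁻¹
Height gradient: |∂Z/∂n| = 60 m / 373000 m = 1.61×10⁻⁴
On a pressure surface, geostrophic balance gives V_g = (g/f)|∂Z/∂n|:
V_g = 9.81 × 1.61×10⁻⁴ / 4.99×10⁻⁵ = 31.6 m/s
Converting: 31.6 m/s × 3.6 = 114 km/h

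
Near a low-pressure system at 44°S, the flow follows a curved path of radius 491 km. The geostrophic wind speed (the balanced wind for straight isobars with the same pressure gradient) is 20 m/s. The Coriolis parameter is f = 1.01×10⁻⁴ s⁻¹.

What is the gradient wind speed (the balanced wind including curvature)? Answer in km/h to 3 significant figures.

Around a low, centrifugal force acts outward with Coriolis, so pressure-gradient force balances both:
(1/ρ)|∂P/∂n| = fV + V²/R  →  V² + fR·V − fR·V_g = 0
With fR = 1.01×10⁻⁴ × 491×10³ m = 49.6 m/s:
V = [−fR + √((fR)² + 4 fR V_g)]/2 = [−49.6 + √(49.6² + 4×49.6×20)]/2 = 15.3 m/s
Subgeostrophic (V < V_g = 20 m/s), as expected around a low.
Converting: 15.3 m/s × 3.6 = 55.0 km/h

55.0 km/h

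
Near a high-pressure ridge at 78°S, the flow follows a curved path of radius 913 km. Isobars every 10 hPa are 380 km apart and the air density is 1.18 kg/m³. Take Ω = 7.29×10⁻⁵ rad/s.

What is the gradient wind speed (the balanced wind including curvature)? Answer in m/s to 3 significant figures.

Coriolis parameter at 78°S:
f = 2Ω sin φ = 2 × 7.29×10⁻⁵ × sin 78° = 1.43×10⁻⁴ s⁻¹
Pressure gradient: |∂P/∂n| = 1000 Pa / 380000 m = 2.63×10⁻³ Pa/m
Geostrophic speed: V_g = |∂P/∂n|/(fρ) = 2.63×10⁻³/(1.43×10⁻⁴ × 1.18) = 15.6 m/s
Around a high, pressure-gradient force acts outward with centrifugal, so Coriolis balances both:
fV = (1/ρ)|∂P/∂n| + V²/R  →  V² − fR·V + fR·V_g = 0
With fR = 1.43×10⁻⁴ × 913×10³ m = 130 m/s:
V = [fR − √((fR)² − 4 fR V_g)]/2 = [130 − √(130² − 4×130×15.6)]/2 = 18.2 m/s
Supergeostrophic (V > V_g = 15.6 m/s), as expected around a high.

18.2 m/s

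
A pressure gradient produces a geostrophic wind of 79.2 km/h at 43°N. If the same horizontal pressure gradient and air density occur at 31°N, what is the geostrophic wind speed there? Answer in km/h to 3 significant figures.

105 km/h

With the same pressure gradient and density, V_g ∝ 1/f ∝ 1/sin φ.
V₂ = V₁ · sin φ₁ / sin φ₂ = 79.2 × sin 43° / sin 31°
V₂ = 79.2 × 0.6820/0.5150 = 105 km/h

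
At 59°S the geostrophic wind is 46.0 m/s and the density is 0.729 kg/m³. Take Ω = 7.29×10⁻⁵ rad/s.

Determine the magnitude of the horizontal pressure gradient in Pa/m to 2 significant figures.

4.2×10⁻³ Pa/m

Coriolis parameter at 59°S:
f = 2Ω sin φ = 2 × 7.29×10⁻⁵ × sin 59° = 1.25×10⁻⁴ s⁻¹
Geostrophic balance rearranged: |∂P/∂n| = f ρ V_g
|∂P/∂n| = 1.25×10⁻⁴ × 0.729 × 46.0 = 4.19×10⁻³ Pa/m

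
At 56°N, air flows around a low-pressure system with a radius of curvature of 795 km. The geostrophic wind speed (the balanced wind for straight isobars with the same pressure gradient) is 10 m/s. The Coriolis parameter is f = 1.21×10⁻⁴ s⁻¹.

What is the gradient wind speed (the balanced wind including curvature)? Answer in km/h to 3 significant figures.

Around a low, centrifugal force acts outward with Coriolis, so pressure-gradient force balances both:
(1/ρ)|∂P/∂n| = fV + V²/R  →  V² + fR·V − fR·V_g = 0
With fR = 1.21×10⁻⁴ × 795×10³ m = 96.2 m/s:
V = [−fR + √((fR)² + 4 fR V_g)]/2 = [−96.2 + √(96.2² + 4×96.2×10)]/2 = 9.13 m/s
Subgeostrophic (V < V_g = 10 m/s), as expected around a low.
Converting: 9.13 m/s × 3.6 = 32.9 km/h

32.9 km/h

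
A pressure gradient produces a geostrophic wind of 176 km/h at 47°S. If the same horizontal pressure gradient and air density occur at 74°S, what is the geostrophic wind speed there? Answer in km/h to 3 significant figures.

134 km/h

With the same pressure gradient and density, V_g ∝ 1/f ∝ 1/sin φ.
V₂ = V₁ · sin φ₁ / sin φ₂ = 176 × sin 47° / sin 74°
V₂ = 176 × 0.7314/0.9613 = 134 km/h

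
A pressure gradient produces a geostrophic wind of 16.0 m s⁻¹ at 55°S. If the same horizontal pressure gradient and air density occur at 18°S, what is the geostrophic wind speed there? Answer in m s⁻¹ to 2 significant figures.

42 m s⁻¹

With the same pressure gradient and density, V_g ∝ 1/f ∝ 1/sin φ.
V₂ = V₁ · sin φ₁ / sin φ₂ = 16.0 × sin 55° / sin 18°
V₂ = 16.0 × 0.8192/0.3090 = 42 m s⁻¹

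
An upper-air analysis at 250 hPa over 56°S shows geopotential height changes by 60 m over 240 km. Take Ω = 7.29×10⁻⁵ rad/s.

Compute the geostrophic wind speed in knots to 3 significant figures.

39.4 knots

Coriolis parameter at 56°S:
f = 2Ω sin φ = 2 × 7.29×10⁻⁵ × sin 56° = 1.21×10⁻⁴ s⁻¹
Height gradient: |∂Z/∂n| = 60 m / 240000 m = 2.50×10⁻⁴
On a pressure surface, geostrophic balance gives V_g = (g/f)|∂Z/∂n|:
V_g = 9.81 × 2.50×10⁻⁴ / 1.21×10⁻⁴ = 20.3 m/s
Converting: 20.3 m/s × 1.944 = 39.4 knots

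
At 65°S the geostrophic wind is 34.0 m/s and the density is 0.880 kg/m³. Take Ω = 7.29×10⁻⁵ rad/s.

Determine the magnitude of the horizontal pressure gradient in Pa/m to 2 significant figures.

4.0×10⁻³ Pa/m

Coriolis parameter at 65°S:
f = 2Ω sin φ = 2 × 7.29×10⁻⁵ × sin 65° = 1.32×10⁻⁴ s⁻¹
Geostrophic balance rearranged: |∂P/∂n| = f ρ V_g
|∂P/∂n| = 1.32×10⁻⁴ × 0.880 × 34.0 = 3.95×10⁻³ Pa/m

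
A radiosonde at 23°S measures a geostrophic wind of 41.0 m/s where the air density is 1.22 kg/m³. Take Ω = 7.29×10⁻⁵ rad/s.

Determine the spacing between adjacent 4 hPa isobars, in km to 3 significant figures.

140 km

Coriolis parameter at 23°S:
f = 2Ω sin φ = 2 × 7.29×10⁻⁵ × sin 23° = 5.70×10⁻⁵ s⁻¹
Geostrophic balance rearranged: |∂P/∂n| = f ρ V_g
|∂P/∂n| = 5.70×10⁻⁵ × 1.22 × 41.0 = 2.85×10⁻³ Pa/m
Isobar spacing: Δn = ΔP/|∂P/∂n| = 400 Pa / 2.85×10⁻³ Pa/m = 140372 m ≈ 140 km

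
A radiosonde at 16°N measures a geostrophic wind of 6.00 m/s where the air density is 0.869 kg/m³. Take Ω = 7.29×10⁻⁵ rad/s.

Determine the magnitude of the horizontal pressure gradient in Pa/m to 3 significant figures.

Coriolis parameter at 16°N:
f = 2Ω sin φ = 2 × 7.29×10⁻⁵ × sin 16° = 4.02×10⁻⁵ s⁻¹
Geostrophic balance rearranged: |∂P/∂n| = f ρ V_g
|∂P/∂n| = 4.02×10⁻⁵ × 0.869 × 6.00 = 2.10×10⁻⁴ Pa/m

2.10×10⁻⁴ Pa/m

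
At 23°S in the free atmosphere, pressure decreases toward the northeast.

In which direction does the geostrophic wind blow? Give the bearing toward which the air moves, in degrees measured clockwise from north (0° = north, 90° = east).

The pressure-gradient force points toward the northeast (bearing 045°).
Geostrophic balance: in the Southern Hemisphere the Coriolis force deflects motion to the left, so the geostrophic wind blows 90° to the left of the pressure-gradient force (low pressure on the right).
Rotating 045° by 90° counterclockwise gives 315° — the wind blows toward the northwest.

315°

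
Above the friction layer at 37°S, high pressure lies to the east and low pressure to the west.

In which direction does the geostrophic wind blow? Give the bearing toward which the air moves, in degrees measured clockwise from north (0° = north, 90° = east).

The pressure-gradient force points toward the west (bearing 270°).
Geostrophic balance: in the Southern Hemisphere the Coriolis force deflects motion to the left, so the geostrophic wind blows 90° to the left of the pressure-gradient force (low pressure on the right).
Rotating 270° by 90° counterclockwise gives 180° — the wind blows toward the south.

180°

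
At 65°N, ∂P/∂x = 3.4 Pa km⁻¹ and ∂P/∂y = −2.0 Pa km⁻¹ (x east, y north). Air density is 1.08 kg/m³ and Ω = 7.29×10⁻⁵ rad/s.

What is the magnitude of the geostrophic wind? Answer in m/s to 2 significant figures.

Coriolis parameter at 65°N:
f = 2Ω sin φ = 2 × 7.29×10⁻⁵ × sin 65° = 1.32×10⁻⁴ s⁻¹
Component geostrophic relations (x east, y north):
u_g = −(1/(fρ)) ∂P/∂y,  v_g = (1/(fρ)) ∂P/∂x
u_g = −(−2.0×10⁻³)/(1.32×10⁻⁴ × 1.08) = 14.0 m/s;  v_g = (3.4×10⁻³)/(1.32×10⁻⁴ × 1.08) = 23.8 m/s
|V_g| = √(u_g² + v_g²) = 27.6 m/s

28 m/s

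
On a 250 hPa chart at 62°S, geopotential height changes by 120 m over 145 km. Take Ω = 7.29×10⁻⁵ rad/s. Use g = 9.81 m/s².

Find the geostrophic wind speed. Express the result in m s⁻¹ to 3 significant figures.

Coriolis parameter at 62°S:
f = 2Ω sin φ = 2 × 7.29×10⁻⁵ × sin 62° = 1.29×10⁻⁴ s⁻¹
Height gradient: |∂Z/∂n| = 120 m / 145000 m = 8.28×10⁻⁴
On a pressure surface, geostrophic balance gives V_g = (g/f)|∂Z/∂n|:
V_g = 9.81 × 8.28×10⁻⁴ / 1.29×10⁻⁴ = 63.1 m/s

63.1 m s⁻¹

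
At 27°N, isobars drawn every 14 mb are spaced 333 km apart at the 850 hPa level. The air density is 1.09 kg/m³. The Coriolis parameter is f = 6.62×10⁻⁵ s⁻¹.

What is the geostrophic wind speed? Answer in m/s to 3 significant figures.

58.3 m/s

Pressure gradient: |∂P/∂n| = 1400 Pa / 333000 m = 4.20×10⁻³ Pa/m
Geostrophic balance (pressure-gradient force = Coriolis force):
V_g = (1/(fρ)) |∂P/∂n| = 4.20×10⁻³ / (6.62×10⁻⁵ × 1.09) = 58.3 m/s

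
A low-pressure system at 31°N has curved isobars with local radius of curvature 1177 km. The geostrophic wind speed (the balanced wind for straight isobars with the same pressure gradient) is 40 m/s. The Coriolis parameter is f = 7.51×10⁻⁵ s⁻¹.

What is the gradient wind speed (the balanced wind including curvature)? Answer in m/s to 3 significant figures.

Around a low, centrifugal force acts outward with Coriolis, so pressure-gradient force balances both:
(1/ρ)|∂P/∂n| = fV + V²/R  →  V² + fR·V − fR·V_g = 0
With fR = 7.51×10⁻⁵ × 1177×10³ m = 88.4 m/s:
V = [−fR + √((fR)² + 4 fR V_g)]/2 = [−88.4 + √(88.4² + 4×88.4×40)]/2 = 29.9 m/s
Subgeostrophic (V < V_g = 40 m/s), as expected around a low.

29.9 m/s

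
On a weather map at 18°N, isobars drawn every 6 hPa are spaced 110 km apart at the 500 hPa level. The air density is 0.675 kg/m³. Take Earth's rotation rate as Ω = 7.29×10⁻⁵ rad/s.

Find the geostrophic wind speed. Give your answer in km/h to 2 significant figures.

Coriolis parameter at 18°N:
f = 2Ω sin φ = 2 × 7.29×10⁻⁵ × sin 18° = 4.51×10⁻⁵ s⁻¹
Pressure gradient: |∂P/∂n| = 600 Pa / 110000 m = 5.45×10⁻³ Pa/m
Geostrophic balance (pressure-gradient force = Coriolis force):
V_g = (1/(fρ)) |∂P/∂n| = 5.45×10⁻³ / (4.51×10⁻⁵ × 0.675) = 179 m/s
Converting: 179 m/s × 3.6 = 650 km/h

650 km/h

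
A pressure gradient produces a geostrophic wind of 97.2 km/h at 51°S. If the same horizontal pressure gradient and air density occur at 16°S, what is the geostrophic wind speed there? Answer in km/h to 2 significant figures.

With the same pressure gradient and density, V_g ∝ 1/f ∝ 1/sin φ.
V₂ = V₁ · sin φ₁ / sin φ₂ = 97.2 × sin 51° / sin 16°
V₂ = 97.2 × 0.7771/0.2756 = 270 km/h

270 km/h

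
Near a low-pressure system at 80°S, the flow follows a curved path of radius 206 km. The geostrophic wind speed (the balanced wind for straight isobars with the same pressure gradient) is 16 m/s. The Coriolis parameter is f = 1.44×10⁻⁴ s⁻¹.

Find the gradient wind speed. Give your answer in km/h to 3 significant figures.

41.5 km/h

Around a low, centrifugal force acts outward with Coriolis, so pressure-gradient force balances both:
(1/ρ)|∂P/∂n| = fV + V²/R  →  V² + fR·V − fR·V_g = 0
With fR = 1.44×10⁻⁴ × 206×10³ m = 29.7 m/s:
V = [−fR + √((fR)² + 4 fR V_g)]/2 = [−29.7 + √(29.7² + 4×29.7×16)]/2 = 11.5 m/s
Subgeostrophic (V < V_g = 16 m/s), as expected around a low.
Converting: 11.5 m/s × 3.6 = 41.5 km/h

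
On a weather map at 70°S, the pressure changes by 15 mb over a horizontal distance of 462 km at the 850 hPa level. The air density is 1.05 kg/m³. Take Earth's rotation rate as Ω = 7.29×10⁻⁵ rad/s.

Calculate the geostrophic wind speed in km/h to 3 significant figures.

81.2 km/h

Coriolis parameter at 70°S:
f = 2Ω sin φ = 2 × 7.29×10⁻⁵ × sin 70° = 1.37×10⁻⁴ s⁻¹
Pressure gradient: |∂P/∂n| = 1500 Pa / 462000 m = 3.25×10⁻³ Pa/m
Geostrophic balance (pressure-gradient force = Coriolis force):
V_g = (1/(fρ)) |∂P/∂n| = 3.25×10⁻³ / (1.37×10⁻⁴ × 1.05) = 22.6 m/s
Converting: 22.6 m/s × 3.6 = 81.2 km/h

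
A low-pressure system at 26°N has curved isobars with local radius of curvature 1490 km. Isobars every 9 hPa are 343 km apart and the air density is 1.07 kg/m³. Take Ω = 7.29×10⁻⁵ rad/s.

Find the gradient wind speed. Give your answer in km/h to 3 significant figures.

106 km/h

Coriolis parameter at 26°N:
f = 2Ω sin φ = 2 × 7.29×10⁻⁵ × sin 26° = 6.39×10⁻⁵ s⁻¹
Pressure gradient: |∂P/∂n| = 900 Pa / 343000 m = 2.62×10⁻³ Pa/m
Geostrophic speed: V_g = |∂P/∂n|/(fρ) = 2.62×10⁻³/(6.39×10⁻⁵ × 1.07) = 38.4 m/s
Around a low, centrifugal force acts outward with Coriolis, so pressure-gradient force balances both:
(1/ρ)|∂P/∂n| = fV + V²/R  →  V² + fR·V − fR·V_g = 0
With fR = 6.39×10⁻⁵ × 1490×10³ m = 95.2 m/s:
V = [−fR + √((fR)² + 4 fR V_g)]/2 = [−95.2 + √(95.2² + 4×95.2×38.4)]/2 = 29.3 m/s
Subgeostrophic (V < V_g = 38.4 m/s), as expected around a low.
Converting: 29.3 m/s × 3.6 = 106 km/h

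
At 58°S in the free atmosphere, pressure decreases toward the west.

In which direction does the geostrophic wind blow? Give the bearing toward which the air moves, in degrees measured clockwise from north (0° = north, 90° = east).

The pressure-gradient force points toward the west (bearing 270°).
Geostrophic balance: in the Southern Hemisphere the Coriolis force deflects motion to the left, so the geostrophic wind blows 90° to the left of the pressure-gradient force (low pressure on the right).
Rotating 270° by 90° counterclockwise gives 180° — the wind blows toward the south.

180°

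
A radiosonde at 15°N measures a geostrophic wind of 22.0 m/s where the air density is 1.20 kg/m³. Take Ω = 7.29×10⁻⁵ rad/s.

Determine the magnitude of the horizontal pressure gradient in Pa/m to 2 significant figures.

Coriolis parameter at 15°N:
f = 2Ω sin φ = 2 × 7.29×10⁻⁵ × sin 15° = 3.77×10⁻⁵ s⁻¹
Geostrophic balance rearranged: |∂P/∂n| = f ρ V_g
|∂P/∂n| = 3.77×10⁻⁵ × 1.20 × 22.0 = 9.96×10⁻⁴ Pa/m

1.0×10⁻³ Pa/m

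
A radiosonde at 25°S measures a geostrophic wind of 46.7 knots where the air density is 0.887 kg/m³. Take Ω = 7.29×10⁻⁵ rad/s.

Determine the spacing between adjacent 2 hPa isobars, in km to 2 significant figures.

150 km

Coriolis parameter at 25°S:
f = 2Ω sin φ = 2 × 7.29×10⁻⁵ × sin 25° = 6.16×10⁻⁵ s⁻¹
Wind speed in SI: 46.7 knots = 24.0 m/s
Geostrophic balance rearranged: |∂P/∂n| = f ρ V_g
|∂P/∂n| = 6.16×10⁻⁵ × 0.887 × 24.0 = 1.31×10⁻³ Pa/m
Isobar spacing: Δn = ΔP/|∂P/∂n| = 200 Pa / 1.31×10⁻³ Pa/m = 152316 m ≈ 150 km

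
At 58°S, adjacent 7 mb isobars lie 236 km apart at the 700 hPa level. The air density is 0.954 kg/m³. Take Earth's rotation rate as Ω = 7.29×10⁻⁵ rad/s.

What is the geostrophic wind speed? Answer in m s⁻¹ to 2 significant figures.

Coriolis parameter at 58°S:
f = 2Ω sin φ = 2 × 7.29×10⁻⁵ × sin 58° = 1.24×10⁻⁴ s⁻¹
Pressure gradient: |∂P/∂n| = 700 Pa / 236000 m = 2.97×10⁻³ Pa/m
Geostrophic balance (pressure-gradient force = Coriolis force):
V_g = (1/(fρ)) |∂P/∂n| = 2.97×10⁻³ / (1.24×10⁻⁴ × 0.954) = 25.1 m/s

25 m s⁻¹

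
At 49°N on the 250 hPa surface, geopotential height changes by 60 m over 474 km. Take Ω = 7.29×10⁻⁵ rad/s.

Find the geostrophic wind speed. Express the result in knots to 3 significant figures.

Coriolis parameter at 49°N:
f = 2Ω sin φ = 2 × 7.29×10⁻⁵ × sin 49° = 1.10×10⁻⁴ s⁻¹
Height gradient: |∂Z/∂n| = 60 m / 474000 m = 1.27×10⁻⁴
On a pressure surface, geostrophic balance gives V_g = (g/f)|∂Z/∂n|:
V_g = 9.81 × 1.27×10⁻⁴ / 1.10×10⁻⁴ = 11.3 m/s
Converting: 11.3 m/s × 1.944 = 21.9 knots

21.9 knots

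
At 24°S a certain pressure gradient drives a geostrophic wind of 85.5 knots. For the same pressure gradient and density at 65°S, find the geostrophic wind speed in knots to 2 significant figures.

38 knots

With the same pressure gradient and density, V_g ∝ 1/f ∝ 1/sin φ.
V₂ = V₁ · sin φ₁ / sin φ₂ = 85.5 × sin 24° / sin 65°
V₂ = 85.5 × 0.4067/0.9063 = 38 knots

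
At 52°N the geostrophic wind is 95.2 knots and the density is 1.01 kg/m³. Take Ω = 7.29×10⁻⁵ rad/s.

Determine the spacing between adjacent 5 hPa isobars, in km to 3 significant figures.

88.0 km

Coriolis parameter at 52°N:
f = 2Ω sin φ = 2 × 7.29×10⁻⁵ × sin 52° = 1.15×10⁻⁴ s⁻¹
Wind speed in SI: 95.2 knots = 49.0 m/s
Geostrophic balance rearranged: |∂P/∂n| = f ρ V_g
|∂P/∂n| = 1.15×10⁻⁴ × 1.01 × 49.0 = 5.68×10⁻³ Pa/m
Isobar spacing: Δn = ΔP/|∂P/∂n| = 500 Pa / 5.68×10⁻³ Pa/m = 87980 m ≈ 88.0 km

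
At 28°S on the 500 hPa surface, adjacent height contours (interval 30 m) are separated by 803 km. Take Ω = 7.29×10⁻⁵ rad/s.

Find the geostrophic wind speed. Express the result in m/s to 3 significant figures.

5.35 m/s

Coriolis parameter at 28°S:
f = 2Ω sin φ = 2 × 7.29×10⁻⁵ × sin 28° = 6.84×10⁻⁵ s⁻¹
Height gradient: |∂Z/∂n| = 30 m / 803000 m = 3.74×10⁻⁵
On a pressure surface, geostrophic balance gives V_g = (g/f)|∂Z/∂n|:
V_g = 9.81 × 3.74×10⁻⁵ / 6.84×10⁻⁵ = 5.35 m/s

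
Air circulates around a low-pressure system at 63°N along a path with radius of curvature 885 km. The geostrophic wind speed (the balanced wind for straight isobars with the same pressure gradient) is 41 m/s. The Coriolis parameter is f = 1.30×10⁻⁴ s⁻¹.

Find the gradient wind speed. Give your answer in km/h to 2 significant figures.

Around a low, centrifugal force acts outward with Coriolis, so pressure-gradient force balances both:
(1/ρ)|∂P/∂n| = fV + V²/R  →  V² + fR·V − fR·V_g = 0
With fR = 1.30×10⁻⁴ × 885×10³ m = 115 m/s:
V = [−fR + √((fR)² + 4 fR V_g)]/2 = [−115 + √(115² + 4×115×41)]/2 = 32.1 m/s
Subgeostrophic (V < V_g = 41 m/s), as expected around a low.
Converting: 32.1 m/s × 3.6 = 120 km/h

120 km/h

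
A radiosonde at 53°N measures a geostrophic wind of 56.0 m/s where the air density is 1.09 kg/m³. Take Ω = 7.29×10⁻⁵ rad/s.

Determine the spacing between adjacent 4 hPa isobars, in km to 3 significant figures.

56.3 km

Coriolis parameter at 53°N:
f = 2Ω sin φ = 2 × 7.29×10⁻⁵ × sin 53° = 1.16×10⁻⁴ s⁻¹
Geostrophic balance rearranged: |∂P/∂n| = f ρ V_g
|∂P/∂n| = 1.16×10⁻⁴ × 1.09 × 56.0 = 7.11×10⁻³ Pa/m
Isobar spacing: Δn = ΔP/|∂P/∂n| = 400 Pa / 7.11×10⁻³ Pa/m = 56278 m ≈ 56.3 km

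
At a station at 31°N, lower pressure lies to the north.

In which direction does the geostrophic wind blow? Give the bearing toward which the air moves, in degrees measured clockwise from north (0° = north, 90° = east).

The pressure-gradient force points toward the north (bearing 000°).
Geostrophic balance: in the Northern Hemisphere the Coriolis force deflects motion to the right, so the geostrophic wind blows 90° to the right of the pressure-gradient force (low pressure on the left).
Rotating 000° by 90° clockwise gives 090° — the wind blows toward the east.

090°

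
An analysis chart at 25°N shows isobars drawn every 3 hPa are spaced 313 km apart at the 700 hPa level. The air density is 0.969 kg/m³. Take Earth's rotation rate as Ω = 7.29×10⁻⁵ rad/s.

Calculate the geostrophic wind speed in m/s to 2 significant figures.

Coriolis parameter at 25°N:
f = 2Ω sin φ = 2 × 7.29×10⁻⁵ × sin 25° = 6.16×10⁻⁵ s⁻¹
Pressure gradient: |∂P/∂n| = 300 Pa / 313000 m = 9.58×10⁻⁴ Pa/m
Geostrophic balance (pressure-gradient force = Coriolis force):
V_g = (1/(fρ)) |∂P/∂n| = 9.58×10⁻⁴ / (6.16×10⁻⁵ × 0.969) = 16.1 m/s

16 m/s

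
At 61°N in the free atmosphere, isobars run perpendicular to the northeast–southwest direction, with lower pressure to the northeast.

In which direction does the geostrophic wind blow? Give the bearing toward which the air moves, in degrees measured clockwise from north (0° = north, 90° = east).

135°

The pressure-gradient force points toward the northeast (bearing 045°).
Geostrophic balance: in the Northern Hemisphere the Coriolis force deflects motion to the right, so the geostrophic wind blows 90° to the right of the pressure-gradient force (low pressure on the left).
Rotating 045° by 90° clockwise gives 135° — the wind blows toward the southeast.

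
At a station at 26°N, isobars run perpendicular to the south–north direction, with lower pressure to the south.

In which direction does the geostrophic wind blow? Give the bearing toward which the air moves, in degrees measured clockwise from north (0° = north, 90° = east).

The pressure-gradient force points toward the south (bearing 180°).
Geostrophic balance: in the Northern Hemisphere the Coriolis force deflects motion to the right, so the geostrophic wind blows 90° to the right of the pressure-gradient force (low pressure on the left).
Rotating 180° by 90° clockwise gives 270° — the wind blows toward the west.

270°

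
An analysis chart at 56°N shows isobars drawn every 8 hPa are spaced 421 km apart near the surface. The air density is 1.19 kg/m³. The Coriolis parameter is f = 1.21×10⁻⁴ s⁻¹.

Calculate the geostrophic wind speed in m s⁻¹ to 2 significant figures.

Pressure gradient: |∂P/∂n| = 800 Pa / 421000 m = 1.90×10⁻³ Pa/m
Geostrophic balance (pressure-gradient force = Coriolis force):
V_g = (1/(fρ)) |∂P/∂n| = 1.90×10⁻³ / (1.21×10⁻⁴ × 1.19) = 13.2 m/s

13 m s⁻¹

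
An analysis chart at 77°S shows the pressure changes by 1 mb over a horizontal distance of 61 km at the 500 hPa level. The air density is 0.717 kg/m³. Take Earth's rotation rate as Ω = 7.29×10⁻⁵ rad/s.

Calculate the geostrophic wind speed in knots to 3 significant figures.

31.3 knots

Coriolis parameter at 77°S:
f = 2Ω sin φ = 2 × 7.29×10⁻⁵ × sin 77° = 1.42×10⁻⁴ s⁻¹
Pressure gradient: |∂P/∂n| = 100 Pa / 61000 m = 1.64×10⁻³ Pa/m
Geostrophic balance (pressure-gradient force = Coriolis force):
V_g = (1/(fρ)) |∂P/∂n| = 1.64×10⁻³ / (1.42×10⁻⁴ × 0.717) = 16.1 m/s
Converting: 16.1 m/s × 1.944 = 31.3 knots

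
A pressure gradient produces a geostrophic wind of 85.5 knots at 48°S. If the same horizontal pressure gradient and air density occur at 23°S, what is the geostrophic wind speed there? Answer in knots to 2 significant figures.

With the same pressure gradient and density, V_g ∝ 1/f ∝ 1/sin φ.
V₂ = V₁ · sin φ₁ / sin φ₂ = 85.5 × sin 48° / sin 23°
V₂ = 85.5 × 0.7431/0.3907 = 160 knots

160 knots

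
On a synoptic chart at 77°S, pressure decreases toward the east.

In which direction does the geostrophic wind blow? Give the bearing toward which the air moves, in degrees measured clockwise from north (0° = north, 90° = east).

000°

The pressure-gradient force points toward the east (bearing 090°).
Geostrophic balance: in the Southern Hemisphere the Coriolis force deflects motion to the left, so the geostrophic wind blows 90° to the left of the pressure-gradient force (low pressure on the right).
Rotating 090° by 90° counterclockwise gives 000° — the wind blows toward the north.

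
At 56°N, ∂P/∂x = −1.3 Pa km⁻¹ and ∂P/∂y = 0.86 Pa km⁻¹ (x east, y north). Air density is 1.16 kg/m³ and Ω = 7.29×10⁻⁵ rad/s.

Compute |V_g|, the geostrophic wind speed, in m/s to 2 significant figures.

Coriolis parameter at 56°N:
f = 2Ω sin φ = 2 × 7.29×10⁻⁵ × sin 56° = 1.21×10⁻⁴ s⁻¹
Component geostrophic relations (x east, y north):
u_g = −(1/(fρ)) ∂P/∂y,  v_g = (1/(fρ)) ∂P/∂x
u_g = −(0.86×10⁻³)/(1.21×10⁻⁴ × 1.16) = −6.13 m/s;  v_g = (−1.3×10⁻³)/(1.21×10⁻⁴ × 1.16) = −9.27 m/s
|V_g| = √(u_g² + v_g²) = 11.1 m/s

11 m/s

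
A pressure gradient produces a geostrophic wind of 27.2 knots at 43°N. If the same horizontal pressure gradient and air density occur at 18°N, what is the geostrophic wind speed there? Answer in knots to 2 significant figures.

With the same pressure gradient and density, V_g ∝ 1/f ∝ 1/sin φ.
V₂ = V₁ · sin φ₁ / sin φ₂ = 27.2 × sin 43° / sin 18°
V₂ = 27.2 × 0.6820/0.3090 = 60 knots

60 knots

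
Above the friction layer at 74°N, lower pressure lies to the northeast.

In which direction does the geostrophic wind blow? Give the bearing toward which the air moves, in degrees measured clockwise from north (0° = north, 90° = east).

135°

The pressure-gradient force points toward the northeast (bearing 045°).
Geostrophic balance: in the Northern Hemisphere the Coriolis force deflects motion to the right, so the geostrophic wind blows 90° to the right of the pressure-gradient force (low pressure on the left).
Rotating 045° by 90° clockwise gives 135° — the wind blows toward the southeast.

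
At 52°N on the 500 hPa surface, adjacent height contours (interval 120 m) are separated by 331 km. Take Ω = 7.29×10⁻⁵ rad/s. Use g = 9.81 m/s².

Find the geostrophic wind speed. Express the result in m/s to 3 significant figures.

Coriolis parameter at 52°N:
f = 2Ω sin φ = 2 × 7.29×10⁻⁵ × sin 52° = 1.15×10⁻⁴ s⁻¹
Height gradient: |∂Z/∂n| = 120 m / 331000 m = 3.63×10⁻⁴
On a pressure surface, geostrophic balance gives V_g = (g/f)|∂Z/∂n|:
V_g = 9.81 × 3.63×10⁻⁴ / 1.15×10⁻⁴ = 31.0 m/s

31.0 m/s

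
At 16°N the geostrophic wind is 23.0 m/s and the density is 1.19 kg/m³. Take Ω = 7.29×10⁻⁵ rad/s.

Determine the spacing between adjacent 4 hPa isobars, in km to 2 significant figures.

360 km

Coriolis parameter at 16°N:
f = 2Ω sin φ = 2 × 7.29×10⁻⁵ × sin 16° = 4.02×10⁻⁵ s⁻¹
Geostrophic balance rearranged: |∂P/∂n| = f ρ V_g
|∂P/∂n| = 4.02×10⁻⁵ × 1.19 × 23.0 = 1.10×10⁻³ Pa/m
Isobar spacing: Δn = ΔP/|∂P/∂n| = 400 Pa / 1.10×10⁻³ Pa/m = 363655 m ≈ 360 km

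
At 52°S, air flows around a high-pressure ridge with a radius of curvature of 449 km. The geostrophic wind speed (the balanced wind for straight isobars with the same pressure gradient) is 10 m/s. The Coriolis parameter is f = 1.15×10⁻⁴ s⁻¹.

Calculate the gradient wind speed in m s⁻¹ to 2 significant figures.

Around a high, pressure-gradient force acts outward with centrifugal, so Coriolis balances both:
fV = (1/ρ)|∂P/∂n| + V²/R  →  V² − fR·V + fR·V_g = 0
With fR = 1.15×10⁻⁴ × 449×10³ m = 51.6 m/s:
V = [fR − √((fR)² − 4 fR V_g)]/2 = [51.6 − √(51.6² − 4×51.6×10)]/2 = 13.6 m/s
Supergeostrophic (V > V_g = 10 m/s), as expected around a high.

14 m s⁻¹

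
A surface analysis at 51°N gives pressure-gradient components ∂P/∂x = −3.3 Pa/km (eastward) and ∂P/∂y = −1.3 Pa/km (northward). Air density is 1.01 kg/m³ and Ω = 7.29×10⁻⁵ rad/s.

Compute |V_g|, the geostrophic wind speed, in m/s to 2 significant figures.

31 m/s

Coriolis parameter at 51°N:
f = 2Ω sin φ = 2 × 7.29×10⁻⁵ × sin 51° = 1.13×10⁻⁴ s⁻¹
Component geostrophic relations (x east, y north):
u_g = −(1/(fρ)) ∂P/∂y,  v_g = (1/(fρ)) ∂P/∂x
u_g = −(−1.3×10⁻³)/(1.13×10⁻⁴ × 1.01) = 11.4 m/s;  v_g = (−3.3×10⁻³)/(1.13×10⁻⁴ × 1.01) = −28.8 m/s
|V_g| = √(u_g² + v_g²) = 31.0 m/s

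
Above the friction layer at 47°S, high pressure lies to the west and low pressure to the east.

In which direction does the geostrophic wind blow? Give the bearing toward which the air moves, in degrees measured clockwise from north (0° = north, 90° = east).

000°

The pressure-gradient force points toward the east (bearing 090°).
Geostrophic balance: in the Southern Hemisphere the Coriolis force deflects motion to the left, so the geostrophic wind blows 90° to the left of the pressure-gradient force (low pressure on the right).
Rotating 090° by 90° counterclockwise gives 000° — the wind blows toward the north.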